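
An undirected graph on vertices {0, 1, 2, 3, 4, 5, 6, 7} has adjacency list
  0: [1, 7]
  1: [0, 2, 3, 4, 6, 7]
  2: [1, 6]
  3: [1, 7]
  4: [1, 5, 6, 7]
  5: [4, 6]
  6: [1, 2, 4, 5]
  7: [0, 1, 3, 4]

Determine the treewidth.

2

A width-2 tree decomposition is:
Bags: B1 = {4, 5, 6}  B2 = {1, 4, 6}  B3 = {1, 4, 7}  B4 = {0, 1, 7}  B5 = {1, 2, 6}  B6 = {1, 3, 7}
Tree: B1–B2, B2–B3, B3–B4, B2–B5, B3–B6
Every bag has size at most 3, so the width is 3 − 1 = 2 and tw(G) ≤ 2. On the other hand G contains the 3-clique {1, 2, 6}. A clique must lie in a single bag of any decomposition, so no decomposition can have width below 2. Therefore the treewidth is 2.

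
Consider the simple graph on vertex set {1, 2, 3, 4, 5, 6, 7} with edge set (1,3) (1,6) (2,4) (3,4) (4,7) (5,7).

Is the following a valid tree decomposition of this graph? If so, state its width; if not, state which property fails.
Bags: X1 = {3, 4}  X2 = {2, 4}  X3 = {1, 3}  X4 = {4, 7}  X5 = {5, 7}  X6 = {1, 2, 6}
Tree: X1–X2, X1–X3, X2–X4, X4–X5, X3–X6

No — bags containing vertex 2 are not connected in the tree.

A tree decomposition must satisfy three properties: every vertex lies in some bag; for every edge, both endpoints lie together in some bag; and for every vertex, the bags containing it form a connected subtree. Here bags containing vertex 2 are not connected in the tree, so the decomposition is invalid.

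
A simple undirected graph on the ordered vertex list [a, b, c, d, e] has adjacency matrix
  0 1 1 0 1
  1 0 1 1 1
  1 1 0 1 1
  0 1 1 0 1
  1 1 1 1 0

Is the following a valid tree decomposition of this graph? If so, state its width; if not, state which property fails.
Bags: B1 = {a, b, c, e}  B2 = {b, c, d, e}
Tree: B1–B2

Yes; width 3.

Every vertex of G appears in some bag (union = {a, b, c, d, e}); every edge is covered by a bag; and for each vertex v the set of bags containing v is connected in the bag tree. The decomposition is therefore valid. The largest bag has 4 vertices, so the width is 3.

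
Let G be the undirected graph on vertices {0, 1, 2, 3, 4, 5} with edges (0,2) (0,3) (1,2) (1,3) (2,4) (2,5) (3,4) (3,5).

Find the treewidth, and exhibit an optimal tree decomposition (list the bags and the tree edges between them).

Treewidth 2.
One such decomposition:
Bags: B1 = {1, 2, 3}  B2 = {2, 3, 5}  B3 = {0, 2, 3}  B4 = {2, 3, 4}
Tree: B1–B2, B2–B3, B3–B4

Every bag has size at most 3, so the width is 3 − 1 = 2 and tw(G) ≤ 2. Since 3–1–2–5–3 is a cycle in G, G is not acyclic. Forests are exactly the graphs of treewidth ≤ 1, so tw(G) ≥ 2. Hence tw(G) = 2 exactly.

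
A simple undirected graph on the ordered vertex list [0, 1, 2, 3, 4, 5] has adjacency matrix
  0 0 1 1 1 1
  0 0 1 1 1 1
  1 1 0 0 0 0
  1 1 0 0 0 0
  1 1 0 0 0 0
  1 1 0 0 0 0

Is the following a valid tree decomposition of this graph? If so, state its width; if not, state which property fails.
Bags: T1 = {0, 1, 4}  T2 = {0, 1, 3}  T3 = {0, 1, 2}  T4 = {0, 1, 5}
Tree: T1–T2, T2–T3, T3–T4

Yes; width 2.

Every vertex of G appears in some bag (union = {0, 1, 2, 3, 4, 5}); every edge is covered by a bag; and for each vertex v the set of bags containing v is connected in the bag tree. The decomposition is therefore valid. The largest bag has 3 vertices, so the width is 2.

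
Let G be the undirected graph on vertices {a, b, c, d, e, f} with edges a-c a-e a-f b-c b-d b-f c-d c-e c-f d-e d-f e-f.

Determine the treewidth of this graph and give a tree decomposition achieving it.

Each bag holds 4 vertices, so the decomposition has width 3, which upper-bounds the treewidth. On the other hand G contains the 4-clique {c, d, e, f}. A clique must lie in a single bag of any decomposition, so no decomposition can have width below 3. Therefore the treewidth is 3.

Treewidth 3.
One such decomposition:
Bags: B1 = {a, c, e, f}  B2 = {c, d, e, f}  B3 = {b, c, d, f}
Tree: B1–B2, B2–B3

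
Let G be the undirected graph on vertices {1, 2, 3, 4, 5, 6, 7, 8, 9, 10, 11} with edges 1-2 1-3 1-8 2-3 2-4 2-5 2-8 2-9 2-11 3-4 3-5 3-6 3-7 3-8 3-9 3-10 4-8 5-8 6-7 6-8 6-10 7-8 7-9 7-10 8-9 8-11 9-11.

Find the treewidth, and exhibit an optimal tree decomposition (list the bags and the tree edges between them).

Each bag holds 4 vertices, so the decomposition has width 3, which upper-bounds the treewidth. For the lower bound, the 4 vertices {2, 8, 9, 11} are pairwise adjacent, and any tree decomposition puts a clique entirely inside one bag — forcing width ≥ 3. Therefore the treewidth is 3.

Treewidth 3.
Bags: B1 = {2, 3, 8, 9}  B2 = {3, 7, 8, 9}  B3 = {2, 3, 5, 8}  B4 = {2, 8, 9, 11}  B5 = {2, 3, 4, 8}  B6 = {1, 2, 3, 8}  B7 = {3, 6, 7, 8}  B8 = {3, 6, 7, 10}
Tree: B1–B2, B1–B3, B1–B4, B3–B5, B5–B6, B2–B7, B7–B8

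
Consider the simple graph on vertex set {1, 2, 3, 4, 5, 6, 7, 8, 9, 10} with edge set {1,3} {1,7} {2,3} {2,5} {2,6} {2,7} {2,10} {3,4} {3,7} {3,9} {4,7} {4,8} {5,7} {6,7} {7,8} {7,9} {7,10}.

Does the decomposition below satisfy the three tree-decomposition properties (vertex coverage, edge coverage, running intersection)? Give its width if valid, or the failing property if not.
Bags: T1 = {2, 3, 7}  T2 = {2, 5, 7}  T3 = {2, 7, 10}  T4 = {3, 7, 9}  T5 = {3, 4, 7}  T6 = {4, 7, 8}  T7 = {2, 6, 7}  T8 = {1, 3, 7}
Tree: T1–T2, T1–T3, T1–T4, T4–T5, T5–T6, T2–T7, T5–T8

Yes; width 2.

Vertex coverage: the bags together contain {1, 2, 3, 4, 5, 6, 7, 8, 9, 10}, the full vertex set. Edge coverage: each edge of G has both endpoints in at least one bag. Running intersection: for every vertex, the bags containing it form a connected subtree. All three properties hold, so this is a valid tree decomposition of width max|bag| − 1 = 2, and hence tw(G) ≤ 2.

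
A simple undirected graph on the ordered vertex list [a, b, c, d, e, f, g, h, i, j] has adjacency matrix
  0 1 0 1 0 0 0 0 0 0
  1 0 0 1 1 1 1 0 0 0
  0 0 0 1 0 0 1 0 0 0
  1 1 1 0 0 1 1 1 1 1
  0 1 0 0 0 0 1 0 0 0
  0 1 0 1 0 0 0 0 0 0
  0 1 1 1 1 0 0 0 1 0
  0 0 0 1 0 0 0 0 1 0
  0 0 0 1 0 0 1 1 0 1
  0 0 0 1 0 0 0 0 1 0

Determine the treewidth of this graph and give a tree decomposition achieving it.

Treewidth 2.
One optimal decomposition is:
Bags: B1 = {d, i, j}  B2 = {d, h, i}  B3 = {d, g, i}  B4 = {b, d, g}  B5 = {b, d, f}  B6 = {b, e, g}  B7 = {c, d, g}  B8 = {a, b, d}
Tree: B1–B2, B1–B3, B3–B4, B4–B5, B4–B6, B4–B7, B4–B8

Every bag has size at most 3, so the width is 3 − 1 = 2 and tw(G) ≤ 2. Conversely, {b, d, f} is a clique of size 3, and the vertices of any clique must share a bag in every tree decomposition; so some bag has ≥ 3 vertices and tw(G) ≥ 2. Combining the bounds, tw(G) = 2.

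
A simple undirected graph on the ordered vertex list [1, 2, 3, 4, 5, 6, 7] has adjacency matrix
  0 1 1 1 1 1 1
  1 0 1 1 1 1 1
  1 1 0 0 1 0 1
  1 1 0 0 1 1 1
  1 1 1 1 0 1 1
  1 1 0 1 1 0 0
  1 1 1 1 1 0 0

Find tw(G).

A width-4 tree decomposition is:
Bags: B1 = {1, 2, 4, 5, 7}  B2 = {1, 2, 3, 5, 7}  B3 = {1, 2, 4, 5, 6}
Tree: B1–B2, B1–B3
The largest bag has 5 vertices, giving width 4; this decomposition certifies tw(G) ≤ 4. On the other hand G contains the 5-clique {1, 2, 3, 5, 7}. A clique must lie in a single bag of any decomposition, so no decomposition can have width below 4. Therefore the treewidth is 4.

4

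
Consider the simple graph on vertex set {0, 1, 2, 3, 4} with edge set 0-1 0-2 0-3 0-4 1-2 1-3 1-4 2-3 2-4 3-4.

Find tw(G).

4

A width-4 tree decomposition is:
Bags: B1 = {0, 1, 2, 3, 4}
Tree: (single bag)
A single bag containing all 5 vertices is trivially a valid decomposition of width 4. For the lower bound, the 5 vertices {0, 1, 2, 3, 4} are pairwise adjacent, and any tree decomposition puts a clique entirely inside one bag — forcing width ≥ 4. Hence tw(G) = 4 exactly.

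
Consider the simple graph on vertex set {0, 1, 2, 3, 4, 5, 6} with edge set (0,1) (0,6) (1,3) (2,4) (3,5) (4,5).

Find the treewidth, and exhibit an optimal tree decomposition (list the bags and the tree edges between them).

Treewidth 1.
One optimal decomposition is:
Bags: B1 = {2, 4}  B2 = {4, 5}  B3 = {3, 5}  B4 = {1, 3}  B5 = {0, 1}  B6 = {0, 6}
Tree: B1–B2, B2–B3, B3–B4, B4–B5, B5–B6

Every bag has size at most 2, so the width is 2 − 1 = 1 and tw(G) ≤ 1. Any graph with an edge has treewidth ≥ 1, and G has the edge 2–4. Therefore the treewidth is 1.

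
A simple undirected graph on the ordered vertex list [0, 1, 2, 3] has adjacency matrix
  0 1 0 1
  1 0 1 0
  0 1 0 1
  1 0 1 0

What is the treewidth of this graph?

2

A width-2 tree decomposition is:
Bags: B1 = {0, 2, 3}  B2 = {0, 1, 2}
Tree: B1–B2
Every bag has size at most 3, so the width is 3 − 1 = 2 and tw(G) ≤ 2. Since 0–3–2–1–0 is a cycle in G, G is not acyclic. Forests are exactly the graphs of treewidth ≤ 1, so tw(G) ≥ 2. The upper and lower bounds meet at 2, so that is the treewidth.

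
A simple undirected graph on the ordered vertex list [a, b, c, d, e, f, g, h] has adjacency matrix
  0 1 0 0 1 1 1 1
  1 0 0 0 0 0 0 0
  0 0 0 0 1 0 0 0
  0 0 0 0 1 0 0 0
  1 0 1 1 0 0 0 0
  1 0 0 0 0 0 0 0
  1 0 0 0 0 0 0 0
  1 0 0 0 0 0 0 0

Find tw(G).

A width-1 tree decomposition is:
Bags: B1 = {a, e}  B2 = {a, h}  B3 = {a, f}  B4 = {d, e}  B5 = {a, g}  B6 = {a, b}  B7 = {c, e}
Tree: B1–B2, B2–B3, B1–B4, B1–B5, B1–B6, B4–B7
Each bag holds 2 vertices, so the decomposition has width 1, which upper-bounds the treewidth. Since G has at least one edge (e.g. e–a), it is not an edgeless graph, so tw(G) ≥ 1. Therefore the treewidth is 1.

1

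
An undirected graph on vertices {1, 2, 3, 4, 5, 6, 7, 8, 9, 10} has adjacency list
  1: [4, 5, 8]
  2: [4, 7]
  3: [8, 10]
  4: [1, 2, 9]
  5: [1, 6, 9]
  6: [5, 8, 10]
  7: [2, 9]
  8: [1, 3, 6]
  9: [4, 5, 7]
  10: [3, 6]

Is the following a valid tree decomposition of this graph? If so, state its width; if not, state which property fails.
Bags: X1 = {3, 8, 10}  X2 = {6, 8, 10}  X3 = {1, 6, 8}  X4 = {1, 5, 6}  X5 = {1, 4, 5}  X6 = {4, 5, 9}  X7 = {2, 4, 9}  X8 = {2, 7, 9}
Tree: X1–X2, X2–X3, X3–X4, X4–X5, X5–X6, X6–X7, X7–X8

Yes; width 2.

Every vertex of G appears in some bag (union = {1, 2, 3, 4, 5, 6, 7, 8, 9, 10}); every edge is covered by a bag; and for each vertex v the set of bags containing v is connected in the bag tree. The decomposition is therefore valid. The largest bag has 3 vertices, so the width is 2.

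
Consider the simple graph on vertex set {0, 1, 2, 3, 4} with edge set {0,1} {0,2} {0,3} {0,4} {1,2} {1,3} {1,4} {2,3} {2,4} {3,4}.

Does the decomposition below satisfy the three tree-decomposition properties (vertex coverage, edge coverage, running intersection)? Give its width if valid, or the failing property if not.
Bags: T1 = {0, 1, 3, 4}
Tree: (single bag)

No — vertex 2 appears in no bag.

A tree decomposition must satisfy three properties: every vertex lies in some bag; for every edge, both endpoints lie together in some bag; and for every vertex, the bags containing it form a connected subtree. Here vertex 2 appears in no bag, so the decomposition is invalid.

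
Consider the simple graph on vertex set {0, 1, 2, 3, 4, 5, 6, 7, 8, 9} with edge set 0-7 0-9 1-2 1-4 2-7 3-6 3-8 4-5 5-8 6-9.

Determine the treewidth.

A width-2 tree decomposition is:
Bags: B1 = {1, 2, 4}  B2 = {2, 4, 5}  B3 = {2, 5, 8}  B4 = {2, 3, 8}  B5 = {2, 3, 6}  B6 = {2, 6, 9}  B7 = {0, 2, 9}  B8 = {0, 2, 7}
Tree: B1–B2, B2–B3, B3–B4, B4–B5, B5–B6, B6–B7, B7–B8
Each bag holds 3 vertices, so the decomposition has width 2, which upper-bounds the treewidth. The edges 2–1–4–5–8–3–6–9–0–7–2 form a cycle, so G is not a tree and its treewidth is at least 2. The upper and lower bounds meet at 2, so that is the treewidth.

2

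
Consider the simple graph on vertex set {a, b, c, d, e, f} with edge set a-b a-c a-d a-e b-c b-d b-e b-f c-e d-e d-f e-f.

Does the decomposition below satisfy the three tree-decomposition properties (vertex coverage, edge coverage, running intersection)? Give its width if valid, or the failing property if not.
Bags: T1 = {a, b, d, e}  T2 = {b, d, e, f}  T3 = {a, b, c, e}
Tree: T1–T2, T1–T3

Yes; width 3.

Vertex coverage: the bags together contain {a, b, c, d, e, f}, the full vertex set. Edge coverage: each edge of G has both endpoints in at least one bag. Running intersection: for every vertex, the bags containing it form a connected subtree. All three properties hold, so this is a valid tree decomposition of width max|bag| − 1 = 3, and hence tw(G) ≤ 3.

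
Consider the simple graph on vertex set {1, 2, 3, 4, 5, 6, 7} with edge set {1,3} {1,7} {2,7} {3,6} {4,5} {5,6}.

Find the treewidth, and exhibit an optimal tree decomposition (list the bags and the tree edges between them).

Each bag holds 2 vertices, so the decomposition has width 1, which upper-bounds the treewidth. G has an edge, so its treewidth is at least 1. Therefore the treewidth is 1.

Treewidth 1.
One optimal decomposition is:
Bags: B1 = {4, 5}  B2 = {5, 6}  B3 = {3, 6}  B4 = {1, 3}  B5 = {1, 7}  B6 = {2, 7}
Tree: B1–B2, B2–B3, B3–B4, B4–B5, B5–B6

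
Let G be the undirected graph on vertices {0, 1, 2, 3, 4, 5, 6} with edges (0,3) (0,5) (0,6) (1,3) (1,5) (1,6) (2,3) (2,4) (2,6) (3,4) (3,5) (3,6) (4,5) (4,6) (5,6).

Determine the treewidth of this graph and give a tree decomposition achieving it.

The largest bag has 4 vertices, giving width 3; this decomposition certifies tw(G) ≤ 3. For the lower bound, the 4 vertices {2, 3, 4, 6} are pairwise adjacent, and any tree decomposition puts a clique entirely inside one bag — forcing width ≥ 3. Therefore the treewidth is 3.

Treewidth 3.
Bags: B1 = {3, 4, 5, 6}  B2 = {0, 3, 5, 6}  B3 = {1, 3, 5, 6}  B4 = {2, 3, 4, 6}
Tree: B1–B2, B1–B3, B1–B4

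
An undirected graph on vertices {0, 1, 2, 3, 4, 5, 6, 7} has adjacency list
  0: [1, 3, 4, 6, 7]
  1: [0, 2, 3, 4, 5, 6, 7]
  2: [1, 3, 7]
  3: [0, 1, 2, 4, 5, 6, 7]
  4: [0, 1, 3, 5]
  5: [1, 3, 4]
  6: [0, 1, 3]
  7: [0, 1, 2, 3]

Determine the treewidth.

A width-3 tree decomposition is:
Bags: B1 = {0, 1, 3, 7}  B2 = {1, 2, 3, 7}  B3 = {0, 1, 3, 4}  B4 = {1, 3, 4, 5}  B5 = {0, 1, 3, 6}
Tree: B1–B2, B1–B3, B3–B4, B1–B5
Each bag holds 4 vertices, so the decomposition has width 3, which upper-bounds the treewidth. For the lower bound, the 4 vertices {0, 1, 3, 4} are pairwise adjacent, and any tree decomposition puts a clique entirely inside one bag — forcing width ≥ 3. Combining the bounds, tw(G) = 3.

3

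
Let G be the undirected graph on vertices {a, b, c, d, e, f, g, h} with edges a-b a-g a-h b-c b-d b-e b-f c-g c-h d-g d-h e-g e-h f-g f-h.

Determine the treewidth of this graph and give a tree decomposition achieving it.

Every bag has size at most 4, so the width is 4 − 1 = 3 and tw(G) ≤ 3. For the lower bound: the 4 vertex sets {b,e}, {f,h}, {g}, {d} are disjoint, each induces a connected subgraph, and every pair is joined by at least one edge of G. Contracting each set to a single vertex therefore yields K_{4} as a minor, and since treewidth is minor-monotone, tw(G) ≥ tw(K_{4}) = 3. Therefore the treewidth is 3.

Treewidth 3.
One optimal decomposition is:
Bags: B1 = {b, e, g, h}  B2 = {b, f, g, h}  B3 = {b, d, g, h}  B4 = {b, c, g, h}  B5 = {a, b, g, h}
Tree: B1–B2, B2–B3, B3–B4, B4–B5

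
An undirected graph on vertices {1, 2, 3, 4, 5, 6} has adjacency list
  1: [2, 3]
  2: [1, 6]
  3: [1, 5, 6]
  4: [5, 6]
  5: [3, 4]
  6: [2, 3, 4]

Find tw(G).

A width-2 tree decomposition is:
Bags: B1 = {4, 5, 6}  B2 = {3, 5, 6}  B3 = {2, 3, 6}  B4 = {1, 2, 3}
Tree: B1–B2, B2–B3, B3–B4
Every bag has size at most 3, so the width is 3 − 1 = 2 and tw(G) ≤ 2. Since 4–5–3–6–4 is a cycle in G, G is not acyclic. Forests are exactly the graphs of treewidth ≤ 1, so tw(G) ≥ 2. Combining the bounds, tw(G) = 2.

2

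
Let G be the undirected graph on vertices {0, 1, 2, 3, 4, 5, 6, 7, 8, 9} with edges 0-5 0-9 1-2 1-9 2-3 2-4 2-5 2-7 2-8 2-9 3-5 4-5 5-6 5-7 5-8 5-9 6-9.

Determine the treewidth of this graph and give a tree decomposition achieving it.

Treewidth 2.
One optimal decomposition is:
Bags: B1 = {2, 3, 5}  B2 = {2, 5, 9}  B3 = {5, 6, 9}  B4 = {2, 4, 5}  B5 = {2, 5, 8}  B6 = {0, 5, 9}  B7 = {2, 5, 7}  B8 = {1, 2, 9}
Tree: B1–B2, B2–B3, B2–B4, B4–B5, B3–B6, B2–B7, B2–B8

Each bag holds 3 vertices, so the decomposition has width 2, which upper-bounds the treewidth. For the lower bound, the 3 vertices {1, 2, 9} are pairwise adjacent, and any tree decomposition puts a clique entirely inside one bag — forcing width ≥ 2. Combining the bounds, tw(G) = 2.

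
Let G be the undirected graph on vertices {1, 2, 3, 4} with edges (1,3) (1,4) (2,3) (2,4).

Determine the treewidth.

A width-2 tree decomposition is:
Bags: B1 = {2, 3, 4}  B2 = {1, 3, 4}
Tree: B1–B2
Every bag has size at most 3, so the width is 3 − 1 = 2 and tw(G) ≤ 2. For the lower bound, G contains the cycle 4–2–3–1–4, so G is not a forest; only forests have treewidth ≤ 1, hence tw(G) ≥ 2. Hence tw(G) = 2 exactly.

2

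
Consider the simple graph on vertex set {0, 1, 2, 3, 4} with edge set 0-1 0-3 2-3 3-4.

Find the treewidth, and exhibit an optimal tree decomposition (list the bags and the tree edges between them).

Every bag has size at most 2, so the width is 2 − 1 = 1 and tw(G) ≤ 1. Since G has at least one edge (e.g. 3–0), it is not an edgeless graph, so tw(G) ≥ 1. Hence tw(G) = 1 exactly.

Treewidth 1.
One optimal decomposition is:
Bags: B1 = {0, 3}  B2 = {3, 4}  B3 = {2, 3}  B4 = {0, 1}
Tree: B1–B2, B2–B3, B1–B4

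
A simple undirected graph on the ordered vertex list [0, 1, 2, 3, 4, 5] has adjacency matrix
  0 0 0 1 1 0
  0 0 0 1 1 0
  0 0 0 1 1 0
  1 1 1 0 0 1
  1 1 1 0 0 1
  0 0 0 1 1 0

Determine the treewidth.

2

A width-2 tree decomposition is:
Bags: B1 = {3, 4, 5}  B2 = {2, 3, 4}  B3 = {1, 3, 4}  B4 = {0, 3, 4}
Tree: B1–B2, B2–B3, B3–B4
Each bag holds 3 vertices, so the decomposition has width 2, which upper-bounds the treewidth. The edges 5–3–2–4–5 form a cycle, so G is not a tree and its treewidth is at least 2. Combining the bounds, tw(G) = 2.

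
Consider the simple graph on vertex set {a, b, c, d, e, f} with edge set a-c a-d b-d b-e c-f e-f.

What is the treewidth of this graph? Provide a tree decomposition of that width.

The largest bag has 3 vertices, giving width 2; this decomposition certifies tw(G) ≤ 2. Since c–a–d–b–e–f–c is a cycle in G, G is not acyclic. Forests are exactly the graphs of treewidth ≤ 1, so tw(G) ≥ 2. Combining the bounds, tw(G) = 2.

Treewidth 2.
One optimal decomposition is:
Bags: B1 = {a, c, d}  B2 = {b, c, d}  B3 = {b, c, e}  B4 = {c, e, f}
Tree: B1–B2, B2–B3, B3–B4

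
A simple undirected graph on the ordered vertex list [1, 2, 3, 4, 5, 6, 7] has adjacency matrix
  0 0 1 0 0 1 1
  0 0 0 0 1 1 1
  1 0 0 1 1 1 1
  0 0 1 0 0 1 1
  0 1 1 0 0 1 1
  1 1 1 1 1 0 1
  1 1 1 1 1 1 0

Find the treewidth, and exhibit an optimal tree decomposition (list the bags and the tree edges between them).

Treewidth 3.
One optimal decomposition is:
Bags: B1 = {3, 4, 6, 7}  B2 = {3, 5, 6, 7}  B3 = {2, 5, 6, 7}  B4 = {1, 3, 6, 7}
Tree: B1–B2, B2–B3, B2–B4

The largest bag has 4 vertices, giving width 3; this decomposition certifies tw(G) ≤ 3. For the lower bound, the 4 vertices {2, 5, 6, 7} are pairwise adjacent, and any tree decomposition puts a clique entirely inside one bag — forcing width ≥ 3. Combining the bounds, tw(G) = 3.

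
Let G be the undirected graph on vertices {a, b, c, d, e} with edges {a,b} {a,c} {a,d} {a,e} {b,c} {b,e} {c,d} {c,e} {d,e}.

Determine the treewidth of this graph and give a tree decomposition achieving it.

The largest bag has 4 vertices, giving width 3; this decomposition certifies tw(G) ≤ 3. On the other hand G contains the 4-clique {a, c, d, e}. A clique must lie in a single bag of any decomposition, so no decomposition can have width below 3. Combining the bounds, tw(G) = 3.

Treewidth 3.
One such decomposition:
Bags: B1 = {a, b, c, e}  B2 = {a, c, d, e}
Tree: B1–B2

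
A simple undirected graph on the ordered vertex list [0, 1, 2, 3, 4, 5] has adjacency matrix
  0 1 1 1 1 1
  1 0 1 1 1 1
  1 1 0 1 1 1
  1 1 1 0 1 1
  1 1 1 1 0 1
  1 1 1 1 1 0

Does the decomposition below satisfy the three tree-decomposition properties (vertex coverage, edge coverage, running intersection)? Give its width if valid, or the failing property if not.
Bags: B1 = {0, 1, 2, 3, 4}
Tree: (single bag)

No — vertex 5 appears in no bag.

A tree decomposition must satisfy three properties: every vertex lies in some bag; for every edge, both endpoints lie together in some bag; and for every vertex, the bags containing it form a connected subtree. Here vertex 5 appears in no bag, so the decomposition is invalid.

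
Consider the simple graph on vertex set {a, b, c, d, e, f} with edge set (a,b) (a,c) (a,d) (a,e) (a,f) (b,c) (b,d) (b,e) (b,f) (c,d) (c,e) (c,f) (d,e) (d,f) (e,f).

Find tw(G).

A width-5 tree decomposition is:
Bags: B1 = {a, b, c, d, e, f}
Tree: (single bag)
With just one bag of size 6, the width is 6 − 1 = 5, so tw(G) ≤ 5. Conversely, {a, b, c, d, e, f} is a clique of size 6, and the vertices of any clique must share a bag in every tree decomposition; so some bag has ≥ 6 vertices and tw(G) ≥ 5. The upper and lower bounds meet at 5, so that is the treewidth.

5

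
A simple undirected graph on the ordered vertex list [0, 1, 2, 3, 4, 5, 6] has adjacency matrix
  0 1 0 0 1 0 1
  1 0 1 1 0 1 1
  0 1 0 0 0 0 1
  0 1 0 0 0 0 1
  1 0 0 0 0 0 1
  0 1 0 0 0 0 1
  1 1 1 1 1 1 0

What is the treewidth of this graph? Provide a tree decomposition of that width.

The largest bag has 3 vertices, giving width 2; this decomposition certifies tw(G) ≤ 2. Conversely, {0, 1, 6} is a clique of size 3, and the vertices of any clique must share a bag in every tree decomposition; so some bag has ≥ 3 vertices and tw(G) ≥ 2. Combining the bounds, tw(G) = 2.

Treewidth 2.
One such decomposition:
Bags: B1 = {1, 5, 6}  B2 = {1, 2, 6}  B3 = {1, 3, 6}  B4 = {0, 1, 6}  B5 = {0, 4, 6}
Tree: B1–B2, B2–B3, B1–B4, B4–B5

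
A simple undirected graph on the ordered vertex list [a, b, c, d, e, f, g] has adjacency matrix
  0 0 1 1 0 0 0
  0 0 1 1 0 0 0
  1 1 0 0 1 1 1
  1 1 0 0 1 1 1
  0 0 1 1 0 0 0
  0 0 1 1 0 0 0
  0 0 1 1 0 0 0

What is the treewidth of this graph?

2

A width-2 tree decomposition is:
Bags: B1 = {c, d, f}  B2 = {c, d, e}  B3 = {c, d, g}  B4 = {a, c, d}  B5 = {b, c, d}
Tree: B1–B2, B2–B3, B3–B4, B4–B5
The largest bag has 3 vertices, giving width 2; this decomposition certifies tw(G) ≤ 2. Since c–f–d–e–c is a cycle in G, G is not acyclic. Forests are exactly the graphs of treewidth ≤ 1, so tw(G) ≥ 2. Combining the bounds, tw(G) = 2.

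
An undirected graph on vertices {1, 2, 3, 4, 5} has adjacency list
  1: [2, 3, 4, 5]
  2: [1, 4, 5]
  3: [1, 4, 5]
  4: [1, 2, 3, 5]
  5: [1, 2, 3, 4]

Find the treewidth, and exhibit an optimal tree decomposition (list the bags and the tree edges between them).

Each bag holds 4 vertices, so the decomposition has width 3, which upper-bounds the treewidth. For the lower bound, the 4 vertices {1, 2, 4, 5} are pairwise adjacent, and any tree decomposition puts a clique entirely inside one bag — forcing width ≥ 3. Hence tw(G) = 3 exactly.

Treewidth 3.
One such decomposition:
Bags: B1 = {1, 3, 4, 5}  B2 = {1, 2, 4, 5}
Tree: B1–B2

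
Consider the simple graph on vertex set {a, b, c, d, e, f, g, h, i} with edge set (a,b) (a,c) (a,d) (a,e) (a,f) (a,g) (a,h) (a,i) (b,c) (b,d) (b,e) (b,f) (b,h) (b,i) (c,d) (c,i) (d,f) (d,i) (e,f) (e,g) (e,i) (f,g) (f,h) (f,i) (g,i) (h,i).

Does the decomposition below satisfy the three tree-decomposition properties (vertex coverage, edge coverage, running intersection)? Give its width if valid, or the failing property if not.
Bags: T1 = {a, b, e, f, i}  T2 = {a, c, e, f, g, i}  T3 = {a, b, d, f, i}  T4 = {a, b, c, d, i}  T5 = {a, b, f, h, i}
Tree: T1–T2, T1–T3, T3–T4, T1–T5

A tree decomposition must satisfy three properties: every vertex lies in some bag; for every edge, both endpoints lie together in some bag; and for every vertex, the bags containing it form a connected subtree. Here bags containing vertex c are not connected in the tree, so the decomposition is invalid.

No — bags containing vertex c are not connected in the tree.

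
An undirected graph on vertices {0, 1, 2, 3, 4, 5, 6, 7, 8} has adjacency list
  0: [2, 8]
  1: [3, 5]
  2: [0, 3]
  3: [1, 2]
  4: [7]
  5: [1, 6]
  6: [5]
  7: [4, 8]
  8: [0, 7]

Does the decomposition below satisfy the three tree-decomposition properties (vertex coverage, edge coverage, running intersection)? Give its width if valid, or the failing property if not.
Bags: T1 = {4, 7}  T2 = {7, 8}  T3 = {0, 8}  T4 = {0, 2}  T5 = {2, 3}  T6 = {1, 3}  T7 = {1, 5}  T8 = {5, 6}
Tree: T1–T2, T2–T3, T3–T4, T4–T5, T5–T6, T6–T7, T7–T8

Yes; width 1.

Every vertex of G appears in some bag (union = {0, 1, 2, 3, 4, 5, 6, 7, 8}); every edge is covered by a bag; and for each vertex v the set of bags containing v is connected in the bag tree. The decomposition is therefore valid. The largest bag has 2 vertices, so the width is 1.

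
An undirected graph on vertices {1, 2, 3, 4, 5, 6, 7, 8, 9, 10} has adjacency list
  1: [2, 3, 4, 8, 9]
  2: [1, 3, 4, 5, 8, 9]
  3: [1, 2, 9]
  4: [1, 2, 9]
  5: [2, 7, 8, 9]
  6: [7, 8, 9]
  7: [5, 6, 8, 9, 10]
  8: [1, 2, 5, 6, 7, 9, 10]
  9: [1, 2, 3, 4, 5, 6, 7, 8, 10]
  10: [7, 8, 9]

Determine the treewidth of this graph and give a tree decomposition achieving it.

Treewidth 3.
Bags: B1 = {1, 2, 8, 9}  B2 = {2, 5, 8, 9}  B3 = {1, 2, 4, 9}  B4 = {5, 7, 8, 9}  B5 = {7, 8, 9, 10}  B6 = {6, 7, 8, 9}  B7 = {1, 2, 3, 9}
Tree: B1–B2, B1–B3, B2–B4, B4–B5, B5–B6, B1–B7

Each bag holds 4 vertices, so the decomposition has width 3, which upper-bounds the treewidth. Conversely, {1, 2, 8, 9} is a clique of size 4, and the vertices of any clique must share a bag in every tree decomposition; so some bag has ≥ 4 vertices and tw(G) ≥ 3. Combining the bounds, tw(G) = 3.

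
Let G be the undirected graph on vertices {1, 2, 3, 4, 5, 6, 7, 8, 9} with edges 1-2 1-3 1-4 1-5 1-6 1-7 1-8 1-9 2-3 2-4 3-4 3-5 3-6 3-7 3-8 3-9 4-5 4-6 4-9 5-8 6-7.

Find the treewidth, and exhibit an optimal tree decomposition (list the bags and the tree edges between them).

The largest bag has 4 vertices, giving width 3; this decomposition certifies tw(G) ≤ 3. For the lower bound, the 4 vertices {1, 3, 5, 8} are pairwise adjacent, and any tree decomposition puts a clique entirely inside one bag — forcing width ≥ 3. Therefore the treewidth is 3.

Treewidth 3.
One optimal decomposition is:
Bags: B1 = {1, 3, 4, 9}  B2 = {1, 2, 3, 4}  B3 = {1, 3, 4, 5}  B4 = {1, 3, 4, 6}  B5 = {1, 3, 5, 8}  B6 = {1, 3, 6, 7}
Tree: B1–B2, B2–B3, B2–B4, B3–B5, B4–B6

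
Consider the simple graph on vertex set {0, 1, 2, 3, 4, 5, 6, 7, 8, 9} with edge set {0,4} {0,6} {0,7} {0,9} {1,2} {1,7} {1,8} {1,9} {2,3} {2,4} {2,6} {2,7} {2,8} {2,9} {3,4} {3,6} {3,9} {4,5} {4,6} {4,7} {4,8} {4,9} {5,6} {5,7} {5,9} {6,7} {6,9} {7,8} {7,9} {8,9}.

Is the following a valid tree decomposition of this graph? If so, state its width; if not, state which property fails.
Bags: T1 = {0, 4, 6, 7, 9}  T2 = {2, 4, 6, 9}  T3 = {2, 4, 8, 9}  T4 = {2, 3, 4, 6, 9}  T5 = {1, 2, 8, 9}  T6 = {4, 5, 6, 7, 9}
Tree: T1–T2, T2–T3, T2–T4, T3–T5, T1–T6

No — edge (7,2) lies in no bag.

A tree decomposition must satisfy three properties: every vertex lies in some bag; for every edge, both endpoints lie together in some bag; and for every vertex, the bags containing it form a connected subtree. Here edge (7,2) lies in no bag, so the decomposition is invalid.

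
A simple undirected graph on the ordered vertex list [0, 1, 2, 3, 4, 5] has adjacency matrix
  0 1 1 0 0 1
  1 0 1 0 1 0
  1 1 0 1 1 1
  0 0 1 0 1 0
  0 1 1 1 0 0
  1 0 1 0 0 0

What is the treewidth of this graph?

A width-2 tree decomposition is:
Bags: B1 = {0, 1, 2}  B2 = {1, 2, 4}  B3 = {0, 2, 5}  B4 = {2, 3, 4}
Tree: B1–B2, B1–B3, B2–B4
Each bag holds 3 vertices, so the decomposition has width 2, which upper-bounds the treewidth. For the lower bound, the 3 vertices {0, 1, 2} are pairwise adjacent, and any tree decomposition puts a clique entirely inside one bag — forcing width ≥ 2. The upper and lower bounds meet at 2, so that is the treewidth.

2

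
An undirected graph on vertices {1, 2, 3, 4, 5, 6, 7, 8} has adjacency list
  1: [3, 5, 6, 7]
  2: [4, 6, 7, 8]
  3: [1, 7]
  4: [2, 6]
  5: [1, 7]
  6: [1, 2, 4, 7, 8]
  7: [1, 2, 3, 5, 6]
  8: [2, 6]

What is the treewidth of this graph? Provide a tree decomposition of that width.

Every bag has size at most 3, so the width is 3 − 1 = 2 and tw(G) ≤ 2. Conversely, {1, 3, 7} is a clique of size 3, and the vertices of any clique must share a bag in every tree decomposition; so some bag has ≥ 3 vertices and tw(G) ≥ 2. Combining the bounds, tw(G) = 2.

Treewidth 2.
One optimal decomposition is:
Bags: B1 = {1, 5, 7}  B2 = {1, 6, 7}  B3 = {2, 6, 7}  B4 = {2, 4, 6}  B5 = {1, 3, 7}  B6 = {2, 6, 8}
Tree: B1–B2, B2–B3, B3–B4, B1–B5, B3–B6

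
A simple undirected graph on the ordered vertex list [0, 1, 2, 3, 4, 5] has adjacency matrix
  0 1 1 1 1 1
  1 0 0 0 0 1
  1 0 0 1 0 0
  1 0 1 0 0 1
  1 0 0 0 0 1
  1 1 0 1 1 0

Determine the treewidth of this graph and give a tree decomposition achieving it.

Treewidth 2.
Bags: B1 = {0, 1, 5}  B2 = {0, 4, 5}  B3 = {0, 3, 5}  B4 = {0, 2, 3}
Tree: B1–B2, B2–B3, B3–B4

Each bag holds 3 vertices, so the decomposition has width 2, which upper-bounds the treewidth. On the other hand G contains the 3-clique {0, 2, 3}. A clique must lie in a single bag of any decomposition, so no decomposition can have width below 2. Combining the bounds, tw(G) = 2.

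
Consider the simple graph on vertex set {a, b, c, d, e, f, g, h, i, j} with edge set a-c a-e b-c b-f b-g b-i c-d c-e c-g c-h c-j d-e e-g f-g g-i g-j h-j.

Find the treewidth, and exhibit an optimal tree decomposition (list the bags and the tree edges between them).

Each bag holds 3 vertices, so the decomposition has width 2, which upper-bounds the treewidth. Conversely, {c, d, e} is a clique of size 3, and the vertices of any clique must share a bag in every tree decomposition; so some bag has ≥ 3 vertices and tw(G) ≥ 2. Therefore the treewidth is 2.

Treewidth 2.
One optimal decomposition is:
Bags: B1 = {b, c, g}  B2 = {c, g, j}  B3 = {b, g, i}  B4 = {c, e, g}  B5 = {b, f, g}  B6 = {c, h, j}  B7 = {a, c, e}  B8 = {c, d, e}
Tree: B1–B2, B1–B3, B1–B4, B1–B5, B2–B6, B4–B7, B4–B8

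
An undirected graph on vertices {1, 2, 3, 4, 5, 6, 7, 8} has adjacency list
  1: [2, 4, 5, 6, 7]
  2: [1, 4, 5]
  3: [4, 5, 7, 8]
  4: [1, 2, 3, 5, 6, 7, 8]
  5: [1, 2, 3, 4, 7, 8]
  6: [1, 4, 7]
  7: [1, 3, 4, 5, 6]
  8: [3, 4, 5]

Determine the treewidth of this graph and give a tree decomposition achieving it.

Each bag holds 4 vertices, so the decomposition has width 3, which upper-bounds the treewidth. For the lower bound, the 4 vertices {3, 4, 5, 8} are pairwise adjacent, and any tree decomposition puts a clique entirely inside one bag — forcing width ≥ 3. Therefore the treewidth is 3.

Treewidth 3.
Bags: B1 = {1, 4, 5, 7}  B2 = {3, 4, 5, 7}  B3 = {1, 4, 6, 7}  B4 = {3, 4, 5, 8}  B5 = {1, 2, 4, 5}
Tree: B1–B2, B1–B3, B2–B4, B1–B5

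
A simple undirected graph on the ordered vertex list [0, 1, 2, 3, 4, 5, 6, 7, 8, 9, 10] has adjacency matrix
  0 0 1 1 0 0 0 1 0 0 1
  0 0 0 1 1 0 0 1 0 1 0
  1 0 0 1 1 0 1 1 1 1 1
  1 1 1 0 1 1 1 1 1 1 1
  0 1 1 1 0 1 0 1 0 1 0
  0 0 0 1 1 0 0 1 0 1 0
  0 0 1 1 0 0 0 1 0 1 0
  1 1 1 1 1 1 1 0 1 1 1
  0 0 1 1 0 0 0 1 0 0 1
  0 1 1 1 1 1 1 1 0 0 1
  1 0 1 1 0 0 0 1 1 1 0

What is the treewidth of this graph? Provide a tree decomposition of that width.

Treewidth 4.
Bags: B1 = {2, 3, 6, 7, 9}  B2 = {2, 3, 7, 9, 10}  B3 = {2, 3, 4, 7, 9}  B4 = {3, 4, 5, 7, 9}  B5 = {2, 3, 7, 8, 10}  B6 = {1, 3, 4, 7, 9}  B7 = {0, 2, 3, 7, 10}
Tree: B1–B2, B2–B3, B3–B4, B2–B5, B3–B6, B5–B7

The largest bag has 5 vertices, giving width 4; this decomposition certifies tw(G) ≤ 4. Conversely, {1, 3, 4, 7, 9} is a clique of size 5, and the vertices of any clique must share a bag in every tree decomposition; so some bag has ≥ 5 vertices and tw(G) ≥ 4. The upper and lower bounds meet at 4, so that is the treewidth.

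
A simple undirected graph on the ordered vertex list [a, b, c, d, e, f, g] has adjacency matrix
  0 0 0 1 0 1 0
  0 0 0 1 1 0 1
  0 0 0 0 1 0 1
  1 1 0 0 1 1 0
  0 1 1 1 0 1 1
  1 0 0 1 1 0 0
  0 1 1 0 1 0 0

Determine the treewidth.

A width-2 tree decomposition is:
Bags: B1 = {c, e, g}  B2 = {b, e, g}  B3 = {b, d, e}  B4 = {d, e, f}  B5 = {a, d, f}
Tree: B1–B2, B2–B3, B3–B4, B4–B5
Every bag has size at most 3, so the width is 3 − 1 = 2 and tw(G) ≤ 2. On the other hand G contains the 3-clique {d, e, f}. A clique must lie in a single bag of any decomposition, so no decomposition can have width below 2. Combining the bounds, tw(G) = 2.

2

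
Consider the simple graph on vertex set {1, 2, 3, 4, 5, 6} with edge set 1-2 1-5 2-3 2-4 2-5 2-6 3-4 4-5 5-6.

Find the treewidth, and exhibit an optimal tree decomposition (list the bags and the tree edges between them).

Treewidth 2.
One such decomposition:
Bags: B1 = {1, 2, 5}  B2 = {2, 4, 5}  B3 = {2, 3, 4}  B4 = {2, 5, 6}
Tree: B1–B2, B2–B3, B1–B4

Every bag has size at most 3, so the width is 3 − 1 = 2 and tw(G) ≤ 2. On the other hand G contains the 3-clique {2, 3, 4}. A clique must lie in a single bag of any decomposition, so no decomposition can have width below 2. Combining the bounds, tw(G) = 2.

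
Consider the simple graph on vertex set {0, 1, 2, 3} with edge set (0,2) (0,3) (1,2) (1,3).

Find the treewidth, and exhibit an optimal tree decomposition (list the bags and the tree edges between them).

Every bag has size at most 3, so the width is 3 − 1 = 2 and tw(G) ≤ 2. For the lower bound, G contains the cycle 2–1–3–0–2, so G is not a forest; only forests have treewidth ≤ 1, hence tw(G) ≥ 2. Hence tw(G) = 2 exactly.

Treewidth 2.
One optimal decomposition is:
Bags: B1 = {1, 2, 3}  B2 = {0, 2, 3}
Tree: B1–B2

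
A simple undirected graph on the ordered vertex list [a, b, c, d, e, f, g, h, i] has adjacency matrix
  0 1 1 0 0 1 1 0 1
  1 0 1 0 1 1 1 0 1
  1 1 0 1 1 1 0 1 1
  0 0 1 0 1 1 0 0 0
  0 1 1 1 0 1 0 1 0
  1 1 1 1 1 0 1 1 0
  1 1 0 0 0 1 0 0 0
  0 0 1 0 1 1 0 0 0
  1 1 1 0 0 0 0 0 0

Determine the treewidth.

A width-3 tree decomposition is:
Bags: B1 = {b, c, e, f}  B2 = {a, b, c, f}  B3 = {c, d, e, f}  B4 = {c, e, f, h}  B5 = {a, b, c, i}  B6 = {a, b, f, g}
Tree: B1–B2, B1–B3, B3–B4, B2–B5, B2–B6
The largest bag has 4 vertices, giving width 3; this decomposition certifies tw(G) ≤ 3. For the lower bound, the 4 vertices {a, b, f, g} are pairwise adjacent, and any tree decomposition puts a clique entirely inside one bag — forcing width ≥ 3. The upper and lower bounds meet at 3, so that is the treewidth.

3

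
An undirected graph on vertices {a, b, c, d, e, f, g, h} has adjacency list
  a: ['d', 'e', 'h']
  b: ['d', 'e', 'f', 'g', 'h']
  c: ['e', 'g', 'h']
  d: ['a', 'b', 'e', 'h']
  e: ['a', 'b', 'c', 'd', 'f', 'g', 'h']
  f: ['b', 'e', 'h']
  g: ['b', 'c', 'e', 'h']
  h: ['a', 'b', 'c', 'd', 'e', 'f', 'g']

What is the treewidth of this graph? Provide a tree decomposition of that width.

Each bag holds 4 vertices, so the decomposition has width 3, which upper-bounds the treewidth. For the lower bound, the 4 vertices {c, e, g, h} are pairwise adjacent, and any tree decomposition puts a clique entirely inside one bag — forcing width ≥ 3. Therefore the treewidth is 3.

Treewidth 3.
Bags: B1 = {c, e, g, h}  B2 = {b, e, g, h}  B3 = {b, d, e, h}  B4 = {b, e, f, h}  B5 = {a, d, e, h}
Tree: B1–B2, B2–B3, B3–B4, B3–B5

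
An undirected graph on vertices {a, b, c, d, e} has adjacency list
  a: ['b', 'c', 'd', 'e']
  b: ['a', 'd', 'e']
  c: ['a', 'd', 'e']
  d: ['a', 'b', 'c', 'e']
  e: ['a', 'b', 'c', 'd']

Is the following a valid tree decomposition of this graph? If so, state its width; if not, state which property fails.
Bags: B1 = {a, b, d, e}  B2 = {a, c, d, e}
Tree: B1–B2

Yes; width 3.

Vertex coverage: the bags together contain {a, b, c, d, e}, the full vertex set. Edge coverage: each edge of G has both endpoints in at least one bag. Running intersection: for every vertex, the bags containing it form a connected subtree. All three properties hold, so this is a valid tree decomposition of width max|bag| − 1 = 3, and hence tw(G) ≤ 3.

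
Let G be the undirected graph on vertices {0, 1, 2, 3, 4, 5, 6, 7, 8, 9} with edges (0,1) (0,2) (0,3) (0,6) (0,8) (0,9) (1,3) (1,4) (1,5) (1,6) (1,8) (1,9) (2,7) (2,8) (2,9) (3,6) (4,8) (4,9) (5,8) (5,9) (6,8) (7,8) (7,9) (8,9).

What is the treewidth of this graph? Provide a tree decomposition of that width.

Treewidth 3.
One such decomposition:
Bags: B1 = {0, 1, 8, 9}  B2 = {0, 2, 8, 9}  B3 = {0, 1, 6, 8}  B4 = {1, 5, 8, 9}  B5 = {1, 4, 8, 9}  B6 = {0, 1, 3, 6}  B7 = {2, 7, 8, 9}
Tree: B1–B2, B1–B3, B1–B4, B1–B5, B3–B6, B2–B7

The largest bag has 4 vertices, giving width 3; this decomposition certifies tw(G) ≤ 3. For the lower bound, the 4 vertices {0, 1, 8, 9} are pairwise adjacent, and any tree decomposition puts a clique entirely inside one bag — forcing width ≥ 3. Therefore the treewidth is 3.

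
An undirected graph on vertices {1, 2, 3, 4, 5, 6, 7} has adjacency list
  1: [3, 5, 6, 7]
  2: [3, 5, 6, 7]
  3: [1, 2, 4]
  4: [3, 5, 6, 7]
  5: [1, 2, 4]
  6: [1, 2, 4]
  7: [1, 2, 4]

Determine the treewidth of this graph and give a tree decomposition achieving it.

Treewidth 3.
One optimal decomposition is:
Bags: B1 = {1, 2, 4, 7}  B2 = {1, 2, 3, 4}  B3 = {1, 2, 4, 6}  B4 = {1, 2, 4, 5}
Tree: B1–B2, B2–B3, B3–B4

The largest bag has 4 vertices, giving width 3; this decomposition certifies tw(G) ≤ 3. For the lower bound: the 4 vertex sets {2,7}, {3,4}, {1}, {6} are disjoint, each induces a connected subgraph, and every pair is joined by at least one edge of G. Contracting each set to a single vertex therefore yields K_{4} as a minor, and since treewidth is minor-monotone, tw(G) ≥ tw(K_{4}) = 3. Hence tw(G) = 3 exactly.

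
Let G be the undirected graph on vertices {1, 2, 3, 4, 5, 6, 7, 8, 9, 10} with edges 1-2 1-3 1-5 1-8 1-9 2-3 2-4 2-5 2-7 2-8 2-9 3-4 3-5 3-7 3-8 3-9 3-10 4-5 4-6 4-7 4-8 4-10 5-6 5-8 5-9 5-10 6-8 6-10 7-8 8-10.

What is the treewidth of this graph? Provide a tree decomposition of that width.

Every bag has size at most 5, so the width is 5 − 1 = 4 and tw(G) ≤ 4. On the other hand G contains the 5-clique {1, 2, 3, 5, 8}. A clique must lie in a single bag of any decomposition, so no decomposition can have width below 4. Combining the bounds, tw(G) = 4.

Treewidth 4.
One optimal decomposition is:
Bags: B1 = {2, 3, 4, 5, 8}  B2 = {3, 4, 5, 8, 10}  B3 = {1, 2, 3, 5, 8}  B4 = {2, 3, 4, 7, 8}  B5 = {4, 5, 6, 8, 10}  B6 = {1, 2, 3, 5, 9}
Tree: B1–B2, B1–B3, B1–B4, B2–B5, B3–B6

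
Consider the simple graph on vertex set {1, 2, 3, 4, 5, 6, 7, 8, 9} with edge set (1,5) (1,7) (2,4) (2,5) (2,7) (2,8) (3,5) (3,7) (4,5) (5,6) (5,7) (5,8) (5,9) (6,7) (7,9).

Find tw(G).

A width-2 tree decomposition is:
Bags: B1 = {5, 6, 7}  B2 = {2, 5, 7}  B3 = {3, 5, 7}  B4 = {2, 5, 8}  B5 = {1, 5, 7}  B6 = {2, 4, 5}  B7 = {5, 7, 9}
Tree: B1–B2, B2–B3, B2–B4, B1–B5, B2–B6, B5–B7
Every bag has size at most 3, so the width is 3 − 1 = 2 and tw(G) ≤ 2. On the other hand G contains the 3-clique {2, 5, 8}. A clique must lie in a single bag of any decomposition, so no decomposition can have width below 2. Therefore the treewidth is 2.

2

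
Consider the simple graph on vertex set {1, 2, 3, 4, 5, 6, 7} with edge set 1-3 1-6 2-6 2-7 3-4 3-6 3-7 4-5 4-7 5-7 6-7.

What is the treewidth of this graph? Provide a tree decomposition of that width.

Treewidth 2.
One optimal decomposition is:
Bags: B1 = {4, 5, 7}  B2 = {3, 4, 7}  B3 = {3, 6, 7}  B4 = {2, 6, 7}  B5 = {1, 3, 6}
Tree: B1–B2, B2–B3, B3–B4, B3–B5

Each bag holds 3 vertices, so the decomposition has width 2, which upper-bounds the treewidth. On the other hand G contains the 3-clique {1, 3, 6}. A clique must lie in a single bag of any decomposition, so no decomposition can have width below 2. The upper and lower bounds meet at 2, so that is the treewidth.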